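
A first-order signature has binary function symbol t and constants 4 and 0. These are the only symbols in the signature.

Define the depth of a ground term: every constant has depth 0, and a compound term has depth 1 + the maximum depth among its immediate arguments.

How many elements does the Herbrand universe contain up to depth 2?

Let N_k count ground terms of depth at most k. Each non-constant term of depth ≤ k is some function symbol applied to depth-≤(k−1) arguments, giving N_k = 2 + N_{k-1}^2.
N_0 = 2
N_1 = 2 + 2^2 = 6
N_2 = 2 + 6^2 = 38

38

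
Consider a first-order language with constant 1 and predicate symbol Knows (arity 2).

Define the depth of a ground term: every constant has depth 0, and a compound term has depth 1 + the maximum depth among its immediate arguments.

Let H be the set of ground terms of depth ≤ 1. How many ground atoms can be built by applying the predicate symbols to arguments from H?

1

First count ground terms of depth ≤ 1.
With no function symbols every ground term is a constant, so there is exactly 1 ground term at every depth bound.
N_0 = 1
N_1 = 1
Explicitly: 1.
So |H| = 1.
Each predicate of arity r yields |H|^r ground atoms (one per choice of an r-tuple from H):
  Knows: 1^2 = 1
Total ground atoms: 1.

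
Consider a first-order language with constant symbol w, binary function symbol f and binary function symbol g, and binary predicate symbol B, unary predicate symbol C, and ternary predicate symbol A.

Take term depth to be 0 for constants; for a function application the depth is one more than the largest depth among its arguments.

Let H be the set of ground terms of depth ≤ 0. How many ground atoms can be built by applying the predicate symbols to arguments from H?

First count ground terms of depth ≤ 0.
Let N_k count ground terms of depth at most k. Each non-constant term of depth ≤ k is some function symbol applied to depth-≤(k−1) arguments, giving N_k = 1 + N_{k-1}^2 + N_{k-1}^2.
N_0 = 1
Explicitly: w.
So |H| = 1.
Each predicate of arity r yields |H|^r ground atoms (one per choice of an r-tuple from H):
  B: 1^2 = 1;  C: 1;  A: 1^3 = 1
Total ground atoms: 1 + 1 + 1 = 3.

3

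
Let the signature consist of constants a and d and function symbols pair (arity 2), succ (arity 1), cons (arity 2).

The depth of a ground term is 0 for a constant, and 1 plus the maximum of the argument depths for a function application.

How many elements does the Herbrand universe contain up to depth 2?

Write N_k for the number of ground terms of depth ≤ k. A term of depth ≤ k is either a constant or a function symbol applied to arguments of depth ≤ k−1, so N_k = 2 + N_{k-1}^2 + N_{k-1} + N_{k-1}^2.
N_0 = 2
N_1 = 2 + 2^2 + 2 + 2^2 = 12
N_2 = 2 + 12^2 + 12 + 12^2 = 302

302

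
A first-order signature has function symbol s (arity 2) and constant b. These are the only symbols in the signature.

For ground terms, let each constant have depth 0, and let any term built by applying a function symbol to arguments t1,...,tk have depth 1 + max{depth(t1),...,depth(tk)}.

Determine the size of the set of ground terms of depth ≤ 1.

Write N_k for the number of ground terms of depth ≤ k. A term of depth ≤ k is either a constant or a function symbol applied to arguments of depth ≤ k−1, so N_k = 1 + N_{k-1}^2.
N_0 = 1
N_1 = 1 + 1^2 = 2
Explicitly: b, s(b, b).

2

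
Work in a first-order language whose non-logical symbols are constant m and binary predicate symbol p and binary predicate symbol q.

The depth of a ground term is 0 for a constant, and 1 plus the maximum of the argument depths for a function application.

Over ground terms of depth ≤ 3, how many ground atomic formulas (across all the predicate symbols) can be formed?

2

First count ground terms of depth ≤ 3.
With no function symbols every ground term is a constant, so there is exactly 1 ground term at every depth bound.
N_0 = 1
N_1 = 1
N_2 = 1
N_3 = 1
Explicitly: m.
So |H| = 1.
Each predicate of arity r yields |H|^r ground atoms (one per choice of an r-tuple from H):
  p: 1^2 = 1;  q: 1^2 = 1
Total ground atoms: 1 + 1 = 2.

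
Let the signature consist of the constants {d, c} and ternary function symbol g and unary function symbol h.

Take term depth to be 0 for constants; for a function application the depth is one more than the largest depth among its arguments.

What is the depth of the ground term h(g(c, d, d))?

2

depth(g(c, d, d)) = 1 + max(0, 0, 0) = 1
depth(h(g(c, d, d))) = 1 + depth(g(c, d, d)) = 1 + 1 = 2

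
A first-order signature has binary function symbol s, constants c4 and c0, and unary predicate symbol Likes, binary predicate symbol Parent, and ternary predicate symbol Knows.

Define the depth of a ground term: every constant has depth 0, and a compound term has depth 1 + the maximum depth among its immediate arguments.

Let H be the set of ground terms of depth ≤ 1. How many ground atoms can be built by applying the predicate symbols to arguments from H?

First count ground terms of depth ≤ 1.
Write N_k for the number of ground terms of depth ≤ k. A term of depth ≤ k is either a constant or a function symbol applied to arguments of depth ≤ k−1, so N_k = 2 + N_{k-1}^2.
N_0 = 2
N_1 = 2 + 2^2 = 6
Explicitly: c4, c0, s(c4, c4), s(c4, c0), s(c0, c4), s(c0, c0).
So |H| = 6.
A ground atom is a predicate applied to a tuple of terms from H, so the count is the sum over predicates of |H|^arity:
  Likes: 6;  Parent: 6^2 = 36;  Knows: 6^3 = 216
Total ground atoms: 6 + 36 + 216 = 258.

258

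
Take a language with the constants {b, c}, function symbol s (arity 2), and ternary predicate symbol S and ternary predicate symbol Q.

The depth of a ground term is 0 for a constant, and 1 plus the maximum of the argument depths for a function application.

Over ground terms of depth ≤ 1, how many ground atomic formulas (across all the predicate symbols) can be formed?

432

First count ground terms of depth ≤ 1.
If N_k denotes the number of depth-≤k ground terms, the 2 constants give N_0 = 2, and each function symbol of arity r contributes N_{k-1}^r new terms at level k: N_k = 2 + N_{k-1}^2.
N_0 = 2
N_1 = 2 + 2^2 = 6
So |H| = 6.
A ground atom is a predicate applied to a tuple of terms from H, so the count is the sum over predicates of |H|^arity:
  S: 6^3 = 216;  Q: 6^3 = 216
Total ground atoms: 216 + 216 = 432.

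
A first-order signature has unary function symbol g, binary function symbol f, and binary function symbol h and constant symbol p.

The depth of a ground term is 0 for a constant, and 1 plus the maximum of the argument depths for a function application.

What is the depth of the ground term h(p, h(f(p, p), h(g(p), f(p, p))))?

4

depth(f(p, p)) = 1 + max(0, 0) = 1
depth(g(p)) = 1 + depth(p) = 1 + 0 = 1
depth(h(g(p), f(p, p))) = 1 + max(1, 1) = 2
depth(h(f(p, p), h(g(p), f(p, p)))) = 1 + max(1, 2) = 3
depth(h(p, h(f(p, p), h(g(p), f(p, p))))) = 1 + max(0, 3) = 4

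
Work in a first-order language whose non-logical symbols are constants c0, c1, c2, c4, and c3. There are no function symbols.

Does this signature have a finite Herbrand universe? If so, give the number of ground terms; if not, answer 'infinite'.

There are no function symbols, so every ground term is one of the 5 constants.
The Herbrand universe is {c0, c1, c2, c4, c3}, which is finite with 5 elements.

5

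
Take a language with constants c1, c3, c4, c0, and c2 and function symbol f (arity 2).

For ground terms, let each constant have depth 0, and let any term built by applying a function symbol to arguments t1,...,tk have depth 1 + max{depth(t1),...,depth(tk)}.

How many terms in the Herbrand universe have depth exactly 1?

25

Let N_k count ground terms of depth at most k. Each non-constant term of depth ≤ k is some function symbol applied to depth-≤(k−1) arguments, giving N_k = 5 + N_{k-1}^2.
N_0 = 5
N_1 = 5 + 5^2 = 30
Terms of depth exactly 1: N_1 − N_0 = 30 − 5 = 25.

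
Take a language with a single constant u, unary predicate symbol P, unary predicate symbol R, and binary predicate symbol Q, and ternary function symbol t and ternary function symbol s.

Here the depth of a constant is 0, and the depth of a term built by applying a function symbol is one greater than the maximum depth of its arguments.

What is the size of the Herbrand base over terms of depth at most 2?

First count ground terms of depth ≤ 2.
Let N_k count ground terms of depth at most k. Each non-constant term of depth ≤ k is some function symbol applied to depth-≤(k−1) arguments, giving N_k = 1 + N_{k-1}^3 + N_{k-1}^3.
N_0 = 1
N_1 = 1 + 1^3 + 1^3 = 3
N_2 = 1 + 3^3 + 3^3 = 55
So |H| = 55.
For each predicate symbol, the number of ground atoms is |H| raised to its arity; summing:
  P: 55;  R: 55;  Q: 55^2 = 3025
Total ground atoms: 55 + 55 + 3025 = 3135.

3135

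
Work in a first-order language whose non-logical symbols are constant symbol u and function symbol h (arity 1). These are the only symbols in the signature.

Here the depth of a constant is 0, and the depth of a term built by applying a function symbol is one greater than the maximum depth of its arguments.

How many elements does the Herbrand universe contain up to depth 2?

3

Let N_k = |{terms of depth ≤ k}|. Then N_0 = 1 and N_k = 1 + N_{k-1} for k ≥ 1 (one summand per function symbol, arity giving the exponent).
N_0 = 1
N_1 = 1 + 1 = 2
N_2 = 1 + 2 = 3
Explicitly: u, h(u), h(h(u)).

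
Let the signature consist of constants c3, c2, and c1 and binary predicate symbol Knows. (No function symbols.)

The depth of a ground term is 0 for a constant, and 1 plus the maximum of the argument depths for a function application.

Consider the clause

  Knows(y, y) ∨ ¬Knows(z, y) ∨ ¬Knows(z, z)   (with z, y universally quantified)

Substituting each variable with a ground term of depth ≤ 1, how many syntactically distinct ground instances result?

9

Ground terms of depth ≤ 1:
  With no function symbols every ground term is a constant, so there are exactly 3 ground terms at every depth bound.
  N_0 = 3
  N_1 = 3
  Explicitly: c3, c2, c1.
So there are 3 ground terms available for substitution.
Each of z, y ranges independently over the available ground terms, and distinct assignments produce distinct instances.
Number of ground instances = 3^2 = 9.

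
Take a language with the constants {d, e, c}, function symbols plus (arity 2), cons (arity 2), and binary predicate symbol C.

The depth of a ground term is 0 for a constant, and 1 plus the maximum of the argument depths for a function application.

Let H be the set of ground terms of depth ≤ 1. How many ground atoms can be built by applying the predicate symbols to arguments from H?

First count ground terms of depth ≤ 1.
If N_k denotes the number of depth-≤k ground terms, the 3 constants give N_0 = 3, and each function symbol of arity r contributes N_{k-1}^r new terms at level k: N_k = 3 + N_{k-1}^2 + N_{k-1}^2.
N_0 = 3
N_1 = 3 + 3^2 + 3^2 = 21
So |H| = 21.
Ground atoms are formed by filling each argument slot of a predicate with a term from H, so an r-ary predicate gives |H|^r atoms:
  C: 21^2 = 441
Total ground atoms: 441.

441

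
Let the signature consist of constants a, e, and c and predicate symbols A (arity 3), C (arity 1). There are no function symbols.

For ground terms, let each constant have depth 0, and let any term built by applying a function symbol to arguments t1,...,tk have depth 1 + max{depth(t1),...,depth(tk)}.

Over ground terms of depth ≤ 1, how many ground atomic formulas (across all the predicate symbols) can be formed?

First count ground terms of depth ≤ 1.
With no function symbols every ground term is a constant, so there are exactly 3 ground terms at every depth bound.
N_0 = 3
N_1 = 3
Explicitly: a, e, c.
So |H| = 3.
Ground atoms are formed by filling each argument slot of a predicate with a term from H, so an r-ary predicate gives |H|^r atoms:
  A: 3^3 = 27;  C: 3
Total ground atoms: 27 + 3 = 30.

30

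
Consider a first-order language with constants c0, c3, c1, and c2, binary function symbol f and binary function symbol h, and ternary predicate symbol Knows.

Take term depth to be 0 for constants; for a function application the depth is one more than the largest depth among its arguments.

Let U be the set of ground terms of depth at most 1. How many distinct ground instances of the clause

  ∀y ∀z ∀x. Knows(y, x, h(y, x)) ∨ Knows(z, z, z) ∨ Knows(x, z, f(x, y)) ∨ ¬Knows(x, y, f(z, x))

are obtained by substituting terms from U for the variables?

Ground terms of depth ≤ 1:
  Let N_k count ground terms of depth at most k. Each non-constant term of depth ≤ k is some function symbol applied to depth-≤(k−1) arguments, giving N_k = 4 + N_{k-1}^2 + N_{k-1}^2.
  N_0 = 4
  N_1 = 4 + 4^2 + 4^2 = 36
So there are 36 ground terms available for substitution.
The clause has 3 distinct variables (y, z, x), each appearing in the body. In the free term algebra distinct substitutions yield syntactically distinct ground instances.
Number of ground instances = 36^3 = 46656.

46656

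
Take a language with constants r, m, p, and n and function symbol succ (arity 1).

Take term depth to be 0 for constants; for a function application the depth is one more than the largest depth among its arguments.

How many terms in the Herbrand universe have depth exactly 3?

If N_k denotes the number of depth-≤k ground terms, the 4 constants give N_0 = 4, and each function symbol of arity r contributes N_{k-1}^r new terms at level k: N_k = 4 + N_{k-1}.
N_0 = 4
N_1 = 4 + 4 = 8
N_2 = 4 + 8 = 12
N_3 = 4 + 12 = 16
Terms of depth exactly 3: N_3 − N_2 = 16 − 12 = 4.

4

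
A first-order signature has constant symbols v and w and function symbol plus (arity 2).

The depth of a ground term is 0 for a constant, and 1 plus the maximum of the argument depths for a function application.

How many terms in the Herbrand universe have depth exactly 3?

1408

Let N_k count ground terms of depth at most k. Each non-constant term of depth ≤ k is some function symbol applied to depth-≤(k−1) arguments, giving N_k = 2 + N_{k-1}^2.
N_0 = 2
N_1 = 2 + 2^2 = 6
N_2 = 2 + 6^2 = 38
N_3 = 2 + 38^2 = 1446
Terms of depth exactly 3: N_3 − N_2 = 1446 − 38 = 1408.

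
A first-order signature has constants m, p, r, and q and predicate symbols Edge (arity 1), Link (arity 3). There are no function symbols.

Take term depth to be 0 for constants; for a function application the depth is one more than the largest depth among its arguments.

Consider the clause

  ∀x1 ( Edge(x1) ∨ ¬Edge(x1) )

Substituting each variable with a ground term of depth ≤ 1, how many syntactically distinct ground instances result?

Ground terms of depth ≤ 1:
  With no function symbols every ground term is a constant, so there are exactly 4 ground terms at every depth bound.
  N_0 = 4
  N_1 = 4
So there are 4 ground terms available for substitution.
The clause has 1 distinct variable (x1), which appears in the body. In the free term algebra distinct substitutions yield syntactically distinct ground instances.
Number of ground instances = 4.

4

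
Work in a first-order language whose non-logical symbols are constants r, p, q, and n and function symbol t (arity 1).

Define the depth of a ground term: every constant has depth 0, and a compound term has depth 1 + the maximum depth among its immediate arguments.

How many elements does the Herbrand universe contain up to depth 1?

8

Let N_k = |{terms of depth ≤ k}|. Then N_0 = 4 and N_k = 4 + N_{k-1} for k ≥ 1 (one summand per function symbol, arity giving the exponent).
N_0 = 4
N_1 = 4 + 4 = 8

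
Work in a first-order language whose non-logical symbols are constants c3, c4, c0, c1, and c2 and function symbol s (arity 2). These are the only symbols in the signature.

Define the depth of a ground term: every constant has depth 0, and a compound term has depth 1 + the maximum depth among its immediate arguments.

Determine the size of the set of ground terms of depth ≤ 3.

819030

Write N_k for the number of ground terms of depth ≤ k. A term of depth ≤ k is either a constant or a function symbol applied to arguments of depth ≤ k−1, so N_k = 5 + N_{k-1}^2.
N_0 = 5
N_1 = 5 + 5^2 = 30
N_2 = 5 + 30^2 = 905
N_3 = 5 + 905^2 = 819030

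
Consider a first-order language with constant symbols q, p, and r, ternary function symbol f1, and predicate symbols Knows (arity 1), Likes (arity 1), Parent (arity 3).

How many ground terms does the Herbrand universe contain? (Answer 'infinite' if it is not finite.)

infinite

The signature has at least one function symbol (f1, arity 3) and at least one constant (q).
Iterating f1 gives infinitely many distinct ground terms: q, f1(q, q, q), f1(f1(q, q, q), f1(q, q, q), f1(q, q, q)), ...
So the Herbrand universe is infinite.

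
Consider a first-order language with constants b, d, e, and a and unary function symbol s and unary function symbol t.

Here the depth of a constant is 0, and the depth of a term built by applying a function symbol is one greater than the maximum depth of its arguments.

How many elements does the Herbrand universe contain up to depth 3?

60

If N_k denotes the number of depth-≤k ground terms, the 4 constants give N_0 = 4, and each function symbol of arity r contributes N_{k-1}^r new terms at level k: N_k = 4 + N_{k-1} + N_{k-1}.
N_0 = 4
N_1 = 4 + 4 + 4 = 12
N_2 = 4 + 12 + 12 = 28
N_3 = 4 + 28 + 28 = 60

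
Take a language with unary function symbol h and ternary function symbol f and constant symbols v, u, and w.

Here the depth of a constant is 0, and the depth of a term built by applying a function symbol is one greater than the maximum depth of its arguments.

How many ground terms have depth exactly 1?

30

Count level by level. With function symbols h/1, f/3, the terms of depth ≤ k are the 3 constants together with each function applied to depth-≤(k−1) tuples, so N_k = 3 + N_{k-1} + N_{k-1}^3.
N_0 = 3
N_1 = 3 + 3 + 3^3 = 33
Terms of depth exactly 1: N_1 − N_0 = 33 − 3 = 30.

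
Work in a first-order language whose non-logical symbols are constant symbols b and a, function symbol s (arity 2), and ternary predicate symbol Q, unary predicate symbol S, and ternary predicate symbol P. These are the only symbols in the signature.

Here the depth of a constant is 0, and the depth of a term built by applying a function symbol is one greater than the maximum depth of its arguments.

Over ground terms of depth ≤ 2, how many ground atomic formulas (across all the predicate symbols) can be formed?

109782

First count ground terms of depth ≤ 2.
Let N_k = |{terms of depth ≤ k}|. Then N_0 = 2 and N_k = 2 + N_{k-1}^2 for k ≥ 1 (one summand per function symbol, arity giving the exponent).
N_0 = 2
N_1 = 2 + 2^2 = 6
N_2 = 2 + 6^2 = 38
So |H| = 38.
Ground atoms are formed by filling each argument slot of a predicate with a term from H, so an r-ary predicate gives |H|^r atoms:
  Q: 38^3 = 54872;  S: 38;  P: 38^3 = 54872
Total ground atoms: 54872 + 38 + 54872 = 109782.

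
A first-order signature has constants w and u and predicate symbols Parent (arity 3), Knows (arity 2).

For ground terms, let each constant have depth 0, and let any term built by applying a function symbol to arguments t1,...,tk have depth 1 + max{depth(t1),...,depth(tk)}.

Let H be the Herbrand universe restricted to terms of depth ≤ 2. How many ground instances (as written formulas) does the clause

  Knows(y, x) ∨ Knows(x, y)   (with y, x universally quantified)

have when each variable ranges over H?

4

Ground terms of depth ≤ 2:
  With no function symbols every ground term is a constant, so there are exactly 2 ground terms at every depth bound.
  N_0 = 2
  N_1 = 2
  N_2 = 2
So there are 2 ground terms available for substitution.
There are 2 variables to instantiate (y, x), each occurring in at least one literal, so different choices give different ground instances.
Number of ground instances = 2^2 = 4.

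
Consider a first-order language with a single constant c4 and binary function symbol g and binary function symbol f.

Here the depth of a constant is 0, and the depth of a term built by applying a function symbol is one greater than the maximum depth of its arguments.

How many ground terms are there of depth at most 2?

Let N_k = |{terms of depth ≤ k}|. Then N_0 = 1 and N_k = 1 + N_{k-1}^2 + N_{k-1}^2 for k ≥ 1 (one summand per function symbol, arity giving the exponent).
N_0 = 1
N_1 = 1 + 1^2 + 1^2 = 3
N_2 = 1 + 3^2 + 3^2 = 19

19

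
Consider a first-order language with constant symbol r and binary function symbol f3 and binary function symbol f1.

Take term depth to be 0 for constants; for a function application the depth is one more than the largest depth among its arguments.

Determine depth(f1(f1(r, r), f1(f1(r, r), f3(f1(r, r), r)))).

depth(f1(r, r)) = 1 + max(0, 0) = 1
depth(f3(f1(r, r), r)) = 1 + max(1, 0) = 2
depth(f1(f1(r, r), f3(f1(r, r), r))) = 1 + max(1, 2) = 3
depth(f1(f1(r, r), f1(f1(r, r), f3(f1(r, r), r)))) = 1 + max(1, 3) = 4

4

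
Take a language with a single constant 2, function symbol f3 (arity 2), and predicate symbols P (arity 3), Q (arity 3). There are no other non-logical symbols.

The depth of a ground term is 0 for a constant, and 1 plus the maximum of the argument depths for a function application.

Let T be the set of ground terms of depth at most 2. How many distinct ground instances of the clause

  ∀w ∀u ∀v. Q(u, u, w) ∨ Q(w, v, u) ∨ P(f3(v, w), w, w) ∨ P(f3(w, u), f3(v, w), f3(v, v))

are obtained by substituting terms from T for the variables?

Ground terms of depth ≤ 2:
  If N_k denotes the number of depth-≤k ground terms, the 1 constant gives N_0 = 1, and each function symbol of arity r contributes N_{k-1}^r new terms at level k: N_k = 1 + N_{k-1}^2.
  N_0 = 1
  N_1 = 1 + 1^2 = 2
  N_2 = 1 + 2^2 = 5
  Explicitly: 2, f3(2, 2), f3(2, f3(2, 2)), f3(f3(2, 2), 2), f3(f3(2, 2), f3(2, 2)).
So there are 5 ground terms available for substitution.
The body mentions every one of the 3 quantified variables; since ground terms form a free algebra, no two substitutions collapse to the same formula.
Number of ground instances = 5^3 = 125.

125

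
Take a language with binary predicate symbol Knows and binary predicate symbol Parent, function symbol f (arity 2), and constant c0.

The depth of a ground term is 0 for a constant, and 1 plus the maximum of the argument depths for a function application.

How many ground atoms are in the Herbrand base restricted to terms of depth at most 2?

50

First count ground terms of depth ≤ 2.
Let N_k count ground terms of depth at most k. Each non-constant term of depth ≤ k is some function symbol applied to depth-≤(k−1) arguments, giving N_k = 1 + N_{k-1}^2.
N_0 = 1
N_1 = 1 + 1^2 = 2
N_2 = 1 + 2^2 = 5
Explicitly: c0, f(c0, c0), f(c0, f(c0, c0)), f(f(c0, c0), c0), f(f(c0, c0), f(c0, c0)).
So |H| = 5.
For each predicate symbol, the number of ground atoms is |H| raised to its arity; summing:
  Knows: 5^2 = 25;  Parent: 5^2 = 25
Total ground atoms: 25 + 25 = 50.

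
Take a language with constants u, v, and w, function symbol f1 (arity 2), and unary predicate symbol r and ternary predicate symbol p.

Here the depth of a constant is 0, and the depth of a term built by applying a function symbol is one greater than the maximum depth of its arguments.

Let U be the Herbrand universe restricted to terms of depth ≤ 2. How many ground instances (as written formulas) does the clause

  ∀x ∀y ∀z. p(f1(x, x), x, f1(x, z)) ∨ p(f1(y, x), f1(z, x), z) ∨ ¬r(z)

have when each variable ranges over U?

Ground terms of depth ≤ 2:
  Let N_k = |{terms of depth ≤ k}|. Then N_0 = 3 and N_k = 3 + N_{k-1}^2 for k ≥ 1 (one summand per function symbol, arity giving the exponent).
  N_0 = 3
  N_1 = 3 + 3^2 = 12
  N_2 = 3 + 12^2 = 147
So there are 147 ground terms available for substitution.
The clause has 3 distinct variables (x, y, z), each appearing in the body. In the free term algebra distinct substitutions yield syntactically distinct ground instances.
Number of ground instances = 147^3 = 3176523.

3176523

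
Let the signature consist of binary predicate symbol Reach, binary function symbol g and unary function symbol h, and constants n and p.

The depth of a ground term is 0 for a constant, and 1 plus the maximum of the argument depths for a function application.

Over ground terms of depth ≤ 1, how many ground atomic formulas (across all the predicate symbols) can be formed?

64

First count ground terms of depth ≤ 1.
Let N_k count ground terms of depth at most k. Each non-constant term of depth ≤ k is some function symbol applied to depth-≤(k−1) arguments, giving N_k = 2 + N_{k-1}^2 + N_{k-1}.
N_0 = 2
N_1 = 2 + 2^2 + 2 = 8
So |H| = 8.
Each predicate of arity r yields |H|^r ground atoms (one per choice of an r-tuple from H):
  Reach: 8^2 = 64
Total ground atoms: 64.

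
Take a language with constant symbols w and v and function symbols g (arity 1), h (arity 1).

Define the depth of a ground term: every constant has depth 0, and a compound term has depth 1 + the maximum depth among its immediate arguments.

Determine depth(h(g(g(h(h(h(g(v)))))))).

7

depth(g(v)) = 1 + depth(v) = 1 + 0 = 1
depth(h(g(v))) = 1 + depth(g(v)) = 1 + 1 = 2
depth(h(h(g(v)))) = 1 + depth(h(g(v))) = 1 + 2 = 3
depth(h(h(h(g(v))))) = 1 + depth(h(h(g(v)))) = 1 + 3 = 4
depth(g(h(h(h(g(v)))))) = 1 + depth(h(h(h(g(v))))) = 1 + 4 = 5
depth(g(g(h(h(h(g(v))))))) = 1 + depth(g(h(h(h(g(v)))))) = 1 + 5 = 6
depth(h(g(g(h(h(h(g(v)))))))) = 1 + depth(g(g(h(h(h(g(v))))))) = 1 + 6 = 7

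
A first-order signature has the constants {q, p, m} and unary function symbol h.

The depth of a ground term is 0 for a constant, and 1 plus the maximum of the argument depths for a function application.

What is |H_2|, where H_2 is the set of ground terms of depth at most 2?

9

If N_k denotes the number of depth-≤k ground terms, the 3 constants give N_0 = 3, and each function symbol of arity r contributes N_{k-1}^r new terms at level k: N_k = 3 + N_{k-1}.
N_0 = 3
N_1 = 3 + 3 = 6
N_2 = 3 + 6 = 9
Explicitly: q, p, m, h(q), h(p), h(m), h(h(q)), h(h(p)), h(h(m)).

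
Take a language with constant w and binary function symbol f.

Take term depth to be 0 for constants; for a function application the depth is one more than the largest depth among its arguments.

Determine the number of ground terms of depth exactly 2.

Let N_k count ground terms of depth at most k. Each non-constant term of depth ≤ k is some function symbol applied to depth-≤(k−1) arguments, giving N_k = 1 + N_{k-1}^2.
N_0 = 1
N_1 = 1 + 1^2 = 2
N_2 = 1 + 2^2 = 5
Terms of depth exactly 2: N_2 − N_1 = 5 − 2 = 3.

3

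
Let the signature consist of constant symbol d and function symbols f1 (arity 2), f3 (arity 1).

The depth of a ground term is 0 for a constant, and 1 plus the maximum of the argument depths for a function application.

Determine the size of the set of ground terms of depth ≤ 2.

13

Count level by level. With function symbols f1/2, f3/1, the terms of depth ≤ k are the 1 constant together with each function applied to depth-≤(k−1) tuples, so N_k = 1 + N_{k-1}^2 + N_{k-1}.
N_0 = 1
N_1 = 1 + 1^2 + 1 = 3
N_2 = 1 + 3^2 + 3 = 13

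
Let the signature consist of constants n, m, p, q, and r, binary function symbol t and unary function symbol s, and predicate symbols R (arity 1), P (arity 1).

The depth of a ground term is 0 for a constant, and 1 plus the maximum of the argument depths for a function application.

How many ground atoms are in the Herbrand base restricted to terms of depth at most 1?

70

First count ground terms of depth ≤ 1.
Let N_k count ground terms of depth at most k. Each non-constant term of depth ≤ k is some function symbol applied to depth-≤(k−1) arguments, giving N_k = 5 + N_{k-1}^2 + N_{k-1}.
N_0 = 5
N_1 = 5 + 5^2 + 5 = 35
So |H| = 35.
A ground atom is a predicate applied to a tuple of terms from H, so the count is the sum over predicates of |H|^arity:
  R: 35;  P: 35
Total ground atoms: 35 + 35 = 70.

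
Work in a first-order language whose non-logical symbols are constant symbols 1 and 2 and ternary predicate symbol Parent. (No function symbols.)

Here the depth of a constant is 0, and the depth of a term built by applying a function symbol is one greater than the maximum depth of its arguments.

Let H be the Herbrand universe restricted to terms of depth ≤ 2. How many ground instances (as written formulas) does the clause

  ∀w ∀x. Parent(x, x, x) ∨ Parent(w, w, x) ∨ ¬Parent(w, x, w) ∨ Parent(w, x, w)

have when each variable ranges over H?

4

Ground terms of depth ≤ 2:
  With no function symbols every ground term is a constant, so there are exactly 2 ground terms at every depth bound.
  N_0 = 2
  N_1 = 2
  N_2 = 2
  Explicitly: 1, 2.
So there are 2 ground terms available for substitution.
Each of w, x ranges independently over the available ground terms, and distinct assignments produce distinct instances.
Number of ground instances = 2^2 = 4.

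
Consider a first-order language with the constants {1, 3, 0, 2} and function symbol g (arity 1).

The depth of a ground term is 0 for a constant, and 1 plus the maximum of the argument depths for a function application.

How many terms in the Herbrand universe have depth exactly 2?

Write N_k for the number of ground terms of depth ≤ k. A term of depth ≤ k is either a constant or a function symbol applied to arguments of depth ≤ k−1, so N_k = 4 + N_{k-1}.
N_0 = 4
N_1 = 4 + 4 = 8
N_2 = 4 + 8 = 12
Terms of depth exactly 2: N_2 − N_1 = 12 − 8 = 4.

4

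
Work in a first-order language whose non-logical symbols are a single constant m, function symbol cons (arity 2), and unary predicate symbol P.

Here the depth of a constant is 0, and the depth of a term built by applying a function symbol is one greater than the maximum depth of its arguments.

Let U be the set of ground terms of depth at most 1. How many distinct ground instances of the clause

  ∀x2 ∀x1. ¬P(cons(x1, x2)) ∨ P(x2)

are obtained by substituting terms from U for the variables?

Ground terms of depth ≤ 1:
  Write N_k for the number of ground terms of depth ≤ k. A term of depth ≤ k is either a constant or a function symbol applied to arguments of depth ≤ k−1, so N_k = 1 + N_{k-1}^2.
  N_0 = 1
  N_1 = 1 + 1^2 = 2
  Explicitly: m, cons(m, m).
So there are 2 ground terms available for substitution.
There are 2 variables to instantiate (x2, x1), each occurring in at least one literal, so different choices give different ground instances.
Number of ground instances = 2^2 = 4.

4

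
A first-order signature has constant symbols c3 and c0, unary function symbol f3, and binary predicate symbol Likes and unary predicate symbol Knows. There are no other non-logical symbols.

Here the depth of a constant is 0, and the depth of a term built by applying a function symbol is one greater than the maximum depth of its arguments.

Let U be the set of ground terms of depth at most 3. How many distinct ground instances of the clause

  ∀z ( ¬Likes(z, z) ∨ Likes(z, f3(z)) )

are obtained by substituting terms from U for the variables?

Ground terms of depth ≤ 3:
  Let N_k count ground terms of depth at most k. Each non-constant term of depth ≤ k is some function symbol applied to depth-≤(k−1) arguments, giving N_k = 2 + N_{k-1}.
  N_0 = 2
  N_1 = 2 + 2 = 4
  N_2 = 2 + 4 = 6
  N_3 = 2 + 6 = 8
  Explicitly: c3, c0, f3(c3), f3(c0), f3(f3(c3)), f3(f3(c0)), f3(f3(f3(c3))), f3(f3(f3(c0))).
So there are 8 ground terms available for substitution.
The clause has 1 distinct variable (z), which appears in the body. In the free term algebra distinct substitutions yield syntactically distinct ground instances.
Number of ground instances = 8.

8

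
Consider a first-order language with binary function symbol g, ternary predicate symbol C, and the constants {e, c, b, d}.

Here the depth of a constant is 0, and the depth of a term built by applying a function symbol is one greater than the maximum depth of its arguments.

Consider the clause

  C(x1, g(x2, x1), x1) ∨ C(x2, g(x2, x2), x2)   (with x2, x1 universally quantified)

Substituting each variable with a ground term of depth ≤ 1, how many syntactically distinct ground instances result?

Ground terms of depth ≤ 1:
  Let N_k = |{terms of depth ≤ k}|. Then N_0 = 4 and N_k = 4 + N_{k-1}^2 for k ≥ 1 (one summand per function symbol, arity giving the exponent).
  N_0 = 4
  N_1 = 4 + 4^2 = 20
So there are 20 ground terms available for substitution.
The clause has 2 distinct variables (x2, x1), each appearing in the body. In the free term algebra distinct substitutions yield syntactically distinct ground instances.
Number of ground instances = 20^2 = 400.

400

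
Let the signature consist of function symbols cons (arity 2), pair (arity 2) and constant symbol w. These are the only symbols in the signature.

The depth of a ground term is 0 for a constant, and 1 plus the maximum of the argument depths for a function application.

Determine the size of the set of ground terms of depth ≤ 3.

Count level by level. With function symbols cons/2, pair/2, the terms of depth ≤ k are the 1 constant together with each function applied to depth-≤(k−1) tuples, so N_k = 1 + N_{k-1}^2 + N_{k-1}^2.
N_0 = 1
N_1 = 1 + 1^2 + 1^2 = 3
N_2 = 1 + 3^2 + 3^2 = 19
N_3 = 1 + 19^2 + 19^2 = 723

723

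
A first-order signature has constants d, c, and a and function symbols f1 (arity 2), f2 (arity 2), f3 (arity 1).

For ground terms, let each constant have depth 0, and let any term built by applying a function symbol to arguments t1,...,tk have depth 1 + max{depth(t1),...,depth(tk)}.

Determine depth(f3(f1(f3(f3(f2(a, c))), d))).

5

depth(f2(a, c)) = 1 + max(0, 0) = 1
depth(f3(f2(a, c))) = 1 + depth(f2(a, c)) = 1 + 1 = 2
depth(f3(f3(f2(a, c)))) = 1 + depth(f3(f2(a, c))) = 1 + 2 = 3
depth(f1(f3(f3(f2(a, c))), d)) = 1 + max(3, 0) = 4
depth(f3(f1(f3(f3(f2(a, c))), d))) = 1 + depth(f1(f3(f3(f2(a, c))), d)) = 1 + 4 = 5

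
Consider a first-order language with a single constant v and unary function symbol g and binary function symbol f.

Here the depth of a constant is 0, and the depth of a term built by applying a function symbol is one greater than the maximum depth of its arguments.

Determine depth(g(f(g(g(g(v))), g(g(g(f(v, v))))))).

6

depth(g(v)) = 1 + depth(v) = 1 + 0 = 1
depth(g(g(v))) = 1 + depth(g(v)) = 1 + 1 = 2
depth(g(g(g(v)))) = 1 + depth(g(g(v))) = 1 + 2 = 3
depth(f(v, v)) = 1 + max(0, 0) = 1
depth(g(f(v, v))) = 1 + depth(f(v, v)) = 1 + 1 = 2
depth(g(g(f(v, v)))) = 1 + depth(g(f(v, v))) = 1 + 2 = 3
depth(g(g(g(f(v, v))))) = 1 + depth(g(g(f(v, v)))) = 1 + 3 = 4
depth(f(g(g(g(v))), g(g(g(f(v, v)))))) = 1 + max(3, 4) = 5
depth(g(f(g(g(g(v))), g(g(g(f(v, v))))))) = 1 + depth(f(g(g(g(v))), g(g(g(f(v, v)))))) = 1 + 5 = 6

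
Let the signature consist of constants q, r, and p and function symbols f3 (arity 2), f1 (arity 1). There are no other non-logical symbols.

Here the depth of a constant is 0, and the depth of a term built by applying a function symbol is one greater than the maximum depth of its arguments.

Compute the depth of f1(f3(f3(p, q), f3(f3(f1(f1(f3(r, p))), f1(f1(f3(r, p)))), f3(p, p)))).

7

depth(f3(p, q)) = 1 + max(0, 0) = 1
depth(f3(r, p)) = 1 + max(0, 0) = 1
depth(f1(f3(r, p))) = 1 + depth(f3(r, p)) = 1 + 1 = 2
depth(f1(f1(f3(r, p)))) = 1 + depth(f1(f3(r, p))) = 1 + 2 = 3
depth(f3(f1(f1(f3(r, p))), f1(f1(f3(r, p))))) = 1 + max(3, 3) = 4
depth(f3(p, p)) = 1 + max(0, 0) = 1
depth(f3(f3(f1(f1(f3(r, p))), f1(f1(f3(r, p)))), f3(p, p))) = 1 + max(4, 1) = 5
depth(f3(f3(p, q), f3(f3(f1(f1(f3(r, p))), f1(f1(f3(r, p)))), f3(p, p)))) = 1 + max(1, 5) = 6
depth(f1(f3(f3(p, q), f3(f3(f1(f1(f3(r, p))), f1(f1(f3(r, p)))), f3(p, p))))) = 1 + depth(f3(f3(p, q), f3(f3(f1(f1(f3(r, p))), f1(f1(f3(r, p)))), f3(p, p)))) = 1 + 6 = 7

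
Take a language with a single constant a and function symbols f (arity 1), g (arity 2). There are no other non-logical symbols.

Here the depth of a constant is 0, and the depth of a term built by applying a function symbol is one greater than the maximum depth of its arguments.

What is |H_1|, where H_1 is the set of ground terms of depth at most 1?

3

If N_k denotes the number of depth-≤k ground terms, the 1 constant gives N_0 = 1, and each function symbol of arity r contributes N_{k-1}^r new terms at level k: N_k = 1 + N_{k-1} + N_{k-1}^2.
N_0 = 1
N_1 = 1 + 1 + 1^2 = 3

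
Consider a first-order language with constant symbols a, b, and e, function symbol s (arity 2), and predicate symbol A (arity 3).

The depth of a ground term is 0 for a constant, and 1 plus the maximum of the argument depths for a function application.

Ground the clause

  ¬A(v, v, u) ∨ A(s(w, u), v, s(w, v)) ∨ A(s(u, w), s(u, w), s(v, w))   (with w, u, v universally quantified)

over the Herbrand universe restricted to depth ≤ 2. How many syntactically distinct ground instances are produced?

Ground terms of depth ≤ 2:
  Let N_k count ground terms of depth at most k. Each non-constant term of depth ≤ k is some function symbol applied to depth-≤(k−1) arguments, giving N_k = 3 + N_{k-1}^2.
  N_0 = 3
  N_1 = 3 + 3^2 = 12
  N_2 = 3 + 12^2 = 147
So there are 147 ground terms available for substitution.
Each of w, u, v ranges independently over the available ground terms, and distinct assignments produce distinct instances.
Number of ground instances = 147^3 = 3176523.

3176523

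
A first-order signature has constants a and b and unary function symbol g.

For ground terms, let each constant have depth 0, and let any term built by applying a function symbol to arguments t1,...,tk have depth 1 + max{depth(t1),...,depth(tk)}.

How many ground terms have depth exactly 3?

Count level by level. With function symbols g/1, the terms of depth ≤ k are the 2 constants together with each function applied to depth-≤(k−1) tuples, so N_k = 2 + N_{k-1}.
N_0 = 2
N_1 = 2 + 2 = 4
N_2 = 2 + 4 = 6
N_3 = 2 + 6 = 8
Terms of depth exactly 3: N_3 − N_2 = 8 − 6 = 2.

2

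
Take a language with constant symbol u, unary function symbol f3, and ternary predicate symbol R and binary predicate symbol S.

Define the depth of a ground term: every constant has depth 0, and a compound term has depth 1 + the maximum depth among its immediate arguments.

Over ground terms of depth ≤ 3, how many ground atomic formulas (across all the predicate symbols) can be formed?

80

First count ground terms of depth ≤ 3.
Let N_k = |{terms of depth ≤ k}|. Then N_0 = 1 and N_k = 1 + N_{k-1} for k ≥ 1 (one summand per function symbol, arity giving the exponent).
N_0 = 1
N_1 = 1 + 1 = 2
N_2 = 1 + 2 = 3
N_3 = 1 + 3 = 4
Explicitly: u, f3(u), f3(f3(u)), f3(f3(f3(u))).
So |H| = 4.
Each predicate of arity r yields |H|^r ground atoms (one per choice of an r-tuple from H):
  R: 4^3 = 64;  S: 4^2 = 16
Total ground atoms: 64 + 16 = 80.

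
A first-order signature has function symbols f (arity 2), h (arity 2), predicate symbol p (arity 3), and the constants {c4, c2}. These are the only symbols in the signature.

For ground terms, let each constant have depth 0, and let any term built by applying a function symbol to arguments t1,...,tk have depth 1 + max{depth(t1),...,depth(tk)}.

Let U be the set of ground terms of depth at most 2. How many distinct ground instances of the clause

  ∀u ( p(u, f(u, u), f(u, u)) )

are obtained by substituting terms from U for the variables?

202

Ground terms of depth ≤ 2:
  Count level by level. With function symbols f/2, h/2, the terms of depth ≤ k are the 2 constants together with each function applied to depth-≤(k−1) tuples, so N_k = 2 + N_{k-1}^2 + N_{k-1}^2.
  N_0 = 2
  N_1 = 2 + 2^2 + 2^2 = 10
  N_2 = 2 + 10^2 + 10^2 = 202
So there are 202 ground terms available for substitution.
The clause has 1 distinct variable (u), which appears in the body. In the free term algebra distinct substitutions yield syntactically distinct ground instances.
Number of ground instances = 202.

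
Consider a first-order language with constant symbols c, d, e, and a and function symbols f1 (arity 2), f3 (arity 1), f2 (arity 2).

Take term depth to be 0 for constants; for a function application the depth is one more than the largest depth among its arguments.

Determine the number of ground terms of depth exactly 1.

36

Write N_k for the number of ground terms of depth ≤ k. A term of depth ≤ k is either a constant or a function symbol applied to arguments of depth ≤ k−1, so N_k = 4 + N_{k-1}^2 + N_{k-1} + N_{k-1}^2.
N_0 = 4
N_1 = 4 + 4^2 + 4 + 4^2 = 40
Terms of depth exactly 1: N_1 − N_0 = 40 − 4 = 36.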